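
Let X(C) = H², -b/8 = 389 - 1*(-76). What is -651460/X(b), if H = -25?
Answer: -130292/125 ≈ -1042.3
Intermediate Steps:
b = -3720 (b = -8*(389 - 1*(-76)) = -8*(389 + 76) = -8*465 = -3720)
X(C) = 625 (X(C) = (-25)² = 625)
-651460/X(b) = -651460/625 = -651460*1/625 = -130292/125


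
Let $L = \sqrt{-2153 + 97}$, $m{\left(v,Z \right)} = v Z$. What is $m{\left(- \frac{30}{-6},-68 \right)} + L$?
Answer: $-340 + 2 i \sqrt{514} \approx -340.0 + 45.343 i$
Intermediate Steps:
$m{\left(v,Z \right)} = Z v$
$L = 2 i \sqrt{514}$ ($L = \sqrt{-2056} = 2 i \sqrt{514} \approx 45.343 i$)
$m{\left(- \frac{30}{-6},-68 \right)} + L = - 68 \left(- \frac{30}{-6}\right) + 2 i \sqrt{514} = - 68 \left(\left(-30\right) \left(- \frac{1}{6}\right)\right) + 2 i \sqrt{514} = \left(-68\right) 5 + 2 i \sqrt{514} = -340 + 2 i \sqrt{514}$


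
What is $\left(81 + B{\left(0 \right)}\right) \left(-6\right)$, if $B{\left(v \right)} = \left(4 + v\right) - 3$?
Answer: $-492$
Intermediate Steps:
$B{\left(v \right)} = 1 + v$
$\left(81 + B{\left(0 \right)}\right) \left(-6\right) = \left(81 + \left(1 + 0\right)\right) \left(-6\right) = \left(81 + 1\right) \left(-6\right) = 82 \left(-6\right) = -492$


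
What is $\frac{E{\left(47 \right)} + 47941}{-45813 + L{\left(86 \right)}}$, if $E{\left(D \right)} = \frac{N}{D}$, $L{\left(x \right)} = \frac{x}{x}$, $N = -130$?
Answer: $- \frac{2253097}{2153164} \approx -1.0464$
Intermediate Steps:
$L{\left(x \right)} = 1$
$E{\left(D \right)} = - \frac{130}{D}$
$\frac{E{\left(47 \right)} + 47941}{-45813 + L{\left(86 \right)}} = \frac{- \frac{130}{47} + 47941}{-45813 + 1} = \frac{\left(-130\right) \frac{1}{47} + 47941}{-45812} = \left(- \frac{130}{47} + 47941\right) \left(- \frac{1}{45812}\right) = \frac{2253097}{47} \left(- \frac{1}{45812}\right) = - \frac{2253097}{2153164}$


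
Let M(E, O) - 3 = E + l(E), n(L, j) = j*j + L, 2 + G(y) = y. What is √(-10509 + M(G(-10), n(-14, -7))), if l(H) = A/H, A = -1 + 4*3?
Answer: I*√378681/6 ≈ 102.56*I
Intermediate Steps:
G(y) = -2 + y
A = 11 (A = -1 + 12 = 11)
n(L, j) = L + j² (n(L, j) = j² + L = L + j²)
l(H) = 11/H
M(E, O) = 3 + E + 11/E (M(E, O) = 3 + (E + 11/E) = 3 + E + 11/E)
√(-10509 + M(G(-10), n(-14, -7))) = √(-10509 + (3 + (-2 - 10) + 11/(-2 - 10))) = √(-10509 + (3 - 12 + 11/(-12))) = √(-10509 + (3 - 12 + 11*(-1/12))) = √(-10509 + (3 - 12 - 11/12)) = √(-10509 - 119/12) = √(-126227/12) = I*√378681/6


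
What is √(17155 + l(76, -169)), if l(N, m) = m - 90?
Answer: 16*√66 ≈ 129.98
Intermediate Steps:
l(N, m) = -90 + m
√(17155 + l(76, -169)) = √(17155 + (-90 - 169)) = √(17155 - 259) = √16896 = 16*√66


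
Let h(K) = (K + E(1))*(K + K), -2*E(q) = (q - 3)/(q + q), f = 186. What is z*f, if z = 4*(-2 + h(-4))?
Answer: 19344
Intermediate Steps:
E(q) = -(-3 + q)/(4*q) (E(q) = -(q - 3)/(2*(q + q)) = -(-3 + q)/(2*(2*q)) = -(-3 + q)*1/(2*q)/2 = -(-3 + q)/(4*q))
h(K) = 2*K*(½ + K) (h(K) = (K + (¼)*(3 - 1*1)/1)*(K + K) = (K + (¼)*1*(3 - 1))*(2*K) = (K + (¼)*1*2)*(2*K) = (K + ½)*(2*K) = (½ + K)*(2*K) = 2*K*(½ + K))
z = 104 (z = 4*(-2 - 4*(1 + 2*(-4))) = 4*(-2 - 4*(1 - 8)) = 4*(-2 - 4*(-7)) = 4*(-2 + 28) = 4*26 = 104)
z*f = 104*186 = 19344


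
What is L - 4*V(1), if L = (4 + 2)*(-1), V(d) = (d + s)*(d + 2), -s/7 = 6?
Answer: 486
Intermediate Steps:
s = -42 (s = -7*6 = -42)
V(d) = (-42 + d)*(2 + d) (V(d) = (d - 42)*(d + 2) = (-42 + d)*(2 + d))
L = -6 (L = 6*(-1) = -6)
L - 4*V(1) = -6 - 4*(-84 + 1² - 40*1) = -6 - 4*(-84 + 1 - 40) = -6 - 4*(-123) = -6 + 492 = 486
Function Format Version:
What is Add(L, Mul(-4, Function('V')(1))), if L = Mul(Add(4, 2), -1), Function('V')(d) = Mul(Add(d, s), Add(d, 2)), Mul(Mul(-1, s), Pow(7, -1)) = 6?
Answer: 486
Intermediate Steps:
s = -42 (s = Mul(-7, 6) = -42)
Function('V')(d) = Mul(Add(-42, d), Add(2, d)) (Function('V')(d) = Mul(Add(d, -42), Add(d, 2)) = Mul(Add(-42, d), Add(2, d)))
L = -6 (L = Mul(6, -1) = -6)
Add(L, Mul(-4, Function('V')(1))) = Add(-6, Mul(-4, Add(-84, Pow(1, 2), Mul(-40, 1)))) = Add(-6, Mul(-4, Add(-84, 1, -40))) = Add(-6, Mul(-4, -123)) = Add(-6, 492) = 486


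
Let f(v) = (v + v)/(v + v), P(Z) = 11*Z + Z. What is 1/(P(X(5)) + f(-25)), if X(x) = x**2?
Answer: 1/301 ≈ 0.0033223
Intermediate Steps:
P(Z) = 12*Z
f(v) = 1 (f(v) = (2*v)/((2*v)) = (2*v)*(1/(2*v)) = 1)
1/(P(X(5)) + f(-25)) = 1/(12*5**2 + 1) = 1/(12*25 + 1) = 1/(300 + 1) = 1/301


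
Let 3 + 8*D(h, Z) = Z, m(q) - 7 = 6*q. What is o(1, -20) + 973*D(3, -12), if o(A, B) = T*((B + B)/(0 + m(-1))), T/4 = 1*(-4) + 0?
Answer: -9475/8 ≈ -1184.4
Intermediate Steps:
m(q) = 7 + 6*q
D(h, Z) = -3/8 + Z/8
T = -16 (T = 4*(1*(-4) + 0) = 4*(-4 + 0) = 4*(-4) = -16)
o(A, B) = -32*B (o(A, B) = -16*(B + B)/(0 + (7 + 6*(-1))) = -16*2*B/(0 + (7 - 6)) = -16*2*B/(0 + 1) = -16*2*B/1 = -16*2*B = -32*B)
o(1, -20) + 973*D(3, -12) = -32*(-20) + 973*(-3/8 + (⅛)*(-12)) = 640 + 973*(-3/8 - 3/2) = 640 + 973*(-15/8) = 640 - 14595/8 = -9475/8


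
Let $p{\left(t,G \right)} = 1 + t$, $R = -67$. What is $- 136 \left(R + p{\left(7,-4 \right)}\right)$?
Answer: $8024$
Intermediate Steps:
$- 136 \left(R + p{\left(7,-4 \right)}\right) = - 136 \left(-67 + \left(1 + 7\right)\right) = - 136 \left(-67 + 8\right) = \left(-136\right) \left(-59\right) = 8024$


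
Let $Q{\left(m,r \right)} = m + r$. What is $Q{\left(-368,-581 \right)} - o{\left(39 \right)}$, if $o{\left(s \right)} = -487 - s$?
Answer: $-423$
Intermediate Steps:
$Q{\left(-368,-581 \right)} - o{\left(39 \right)} = \left(-368 - 581\right) - \left(-487 - 39\right) = -949 - \left(-487 - 39\right) = -949 - -526 = -949 + 526 = -423$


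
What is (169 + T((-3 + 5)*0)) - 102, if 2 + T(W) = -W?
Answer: 65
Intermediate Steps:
T(W) = -2 - W
(169 + T((-3 + 5)*0)) - 102 = (169 + (-2 - (-3 + 5)*0)) - 102 = (169 + (-2 - 2*0)) - 102 = (169 + (-2 - 1*0)) - 102 = (169 + (-2 + 0)) - 102 = (169 - 2) - 102 = 167 - 102 = 65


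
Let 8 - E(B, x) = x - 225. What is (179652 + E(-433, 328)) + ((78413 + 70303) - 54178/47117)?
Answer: 15467184763/47117 ≈ 3.2827e+5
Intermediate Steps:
E(B, x) = 233 - x (E(B, x) = 8 - (x - 225) = 8 - (-225 + x) = 8 + (225 - x) = 233 - x)
(179652 + E(-433, 328)) + ((78413 + 70303) - 54178/47117) = (179652 + (233 - 1*328)) + ((78413 + 70303) - 54178/47117) = (179652 + (233 - 328)) + (148716 - 54178*1/47117) = (179652 - 95) + (148716 - 54178/47117) = 179557 + 7006997594/47117 = 15467184763/47117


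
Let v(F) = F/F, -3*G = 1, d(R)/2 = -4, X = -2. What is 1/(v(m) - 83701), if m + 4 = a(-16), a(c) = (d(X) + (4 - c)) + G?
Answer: -1/83700 ≈ -1.1947e-5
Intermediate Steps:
d(R) = -8 (d(R) = 2*(-4) = -8)
G = -1/3 (G = -1/3*1 = -1/3 ≈ -0.33333)
a(c) = -13/3 - c (a(c) = (-8 + (4 - c)) - 1/3 = (-4 - c) - 1/3 = -13/3 - c)
m = 23/3 (m = -4 + (-13/3 - 1*(-16)) = -4 + (-13/3 + 16) = -4 + 35/3 = 23/3 ≈ 7.6667)
v(F) = 1
1/(v(m) - 83701) = 1/(1 - 83701) = 1/(-83700) = -1/83700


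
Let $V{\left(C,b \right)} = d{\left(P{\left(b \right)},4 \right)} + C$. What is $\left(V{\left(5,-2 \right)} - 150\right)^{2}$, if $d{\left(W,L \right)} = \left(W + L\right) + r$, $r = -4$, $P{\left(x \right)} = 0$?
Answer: $21025$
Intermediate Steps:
$d{\left(W,L \right)} = -4 + L + W$ ($d{\left(W,L \right)} = \left(W + L\right) - 4 = \left(L + W\right) - 4 = -4 + L + W$)
$V{\left(C,b \right)} = C$ ($V{\left(C,b \right)} = \left(-4 + 4 + 0\right) + C = 0 + C = C$)
$\left(V{\left(5,-2 \right)} - 150\right)^{2} = \left(5 - 150\right)^{2} = \left(-145\right)^{2} = 21025$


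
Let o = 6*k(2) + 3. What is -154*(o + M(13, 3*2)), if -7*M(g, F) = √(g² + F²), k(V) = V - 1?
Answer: -1386 + 22*√205 ≈ -1071.0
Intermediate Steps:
k(V) = -1 + V
o = 9 (o = 6*(-1 + 2) + 3 = 6*1 + 3 = 6 + 3 = 9)
M(g, F) = -√(F² + g²)/7 (M(g, F) = -√(g² + F²)/7 = -√(F² + g²)/7)
-154*(o + M(13, 3*2)) = -154*(9 - √((3*2)² + 13²)/7) = -154*(9 - √(6² + 169)/7) = -154*(9 - √(36 + 169)/7) = -154*(9 - √205/7) = -1386 + 22*√205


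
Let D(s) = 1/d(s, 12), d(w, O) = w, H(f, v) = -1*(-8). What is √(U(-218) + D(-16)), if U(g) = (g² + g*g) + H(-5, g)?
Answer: √1520895/4 ≈ 308.31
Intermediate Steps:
H(f, v) = 8
U(g) = 8 + 2*g² (U(g) = (g² + g*g) + 8 = (g² + g²) + 8 = 2*g² + 8 = 8 + 2*g²)
D(s) = 1/s
√(U(-218) + D(-16)) = √((8 + 2*(-218)²) + 1/(-16)) = √((8 + 2*47524) - 1/16) = √((8 + 95048) - 1/16) = √(95056 - 1/16) = √(1520895/16) = √1520895/4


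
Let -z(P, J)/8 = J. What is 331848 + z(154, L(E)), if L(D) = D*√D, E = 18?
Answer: 331848 - 432*√2 ≈ 3.3124e+5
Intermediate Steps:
L(D) = D^(3/2)
z(P, J) = -8*J
331848 + z(154, L(E)) = 331848 - 432*√2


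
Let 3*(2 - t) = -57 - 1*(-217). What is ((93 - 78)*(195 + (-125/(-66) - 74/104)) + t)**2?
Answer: 24617940952609/2944656 ≈ 8.3602e+6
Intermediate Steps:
t = -154/3 (t = 2 - (-57 - 1*(-217))/3 = 2 - (-57 + 217)/3 = 2 - 1/3*160 = 2 - 160/3 = -154/3 ≈ -51.333)
((93 - 78)*(195 + (-125/(-66) - 74/104)) + t)**2 = ((93 - 78)*(195 + (-125/(-66) - 74/104)) - 154/3)**2 = (15*(195 + (-125*(-1/66) - 74*1/104)) - 154/3)**2 = (15*(195 + (125/66 - 37/52)) - 154/3)**2 = (15*(195 + 2029/1716) - 154/3)**2 = (15*(336649/1716) - 154/3)**2 = (1683245/572 - 154/3)**2 = (4961647/1716)**2 = 24617940952609/2944656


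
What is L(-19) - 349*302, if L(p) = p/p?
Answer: -105397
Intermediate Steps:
L(p) = 1
L(-19) - 349*302 = 1 - 349*302 = 1 - 105398 = -105397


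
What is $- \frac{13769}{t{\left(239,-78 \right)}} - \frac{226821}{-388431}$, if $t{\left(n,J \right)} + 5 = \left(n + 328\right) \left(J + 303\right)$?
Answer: $\frac{7862416177}{16517380890} \approx 0.47601$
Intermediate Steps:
$t{\left(n,J \right)} = -5 + \left(303 + J\right) \left(328 + n\right)$ ($t{\left(n,J \right)} = -5 + \left(n + 328\right) \left(J + 303\right) = -5 + \left(328 + n\right) \left(303 + J\right) = -5 + \left(303 + J\right) \left(328 + n\right)$)
$- \frac{13769}{t{\left(239,-78 \right)}} - \frac{226821}{-388431} = - \frac{13769}{99379 + 303 \cdot 239 + 328 \left(-78\right) - 18642} - \frac{226821}{-388431} = - \frac{13769}{99379 + 72417 - 25584 - 18642} - - \frac{75607}{129477} = - \frac{13769}{127570} + \frac{75607}{129477} = \frac{7862416177}{16517380890}$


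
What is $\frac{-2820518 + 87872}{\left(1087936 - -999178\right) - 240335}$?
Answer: $- \frac{910882}{615593} \approx -1.4797$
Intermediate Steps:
$\frac{-2820518 + 87872}{\left(1087936 - -999178\right) - 240335} = - \frac{2732646}{\left(1087936 + 999178\right) - 240335} = - \frac{2732646}{2087114 - 240335} = - \frac{2732646}{1846779} = \left(-2732646\right) \frac{1}{1846779} = - \frac{910882}{615593}$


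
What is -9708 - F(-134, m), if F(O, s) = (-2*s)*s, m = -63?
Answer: -1770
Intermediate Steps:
F(O, s) = -2*s²
-9708 - F(-134, m) = -9708 - (-2)*(-63)² = -9708 - (-2)*3969 = -9708 - 1*(-7938) = -9708 + 7938 = -1770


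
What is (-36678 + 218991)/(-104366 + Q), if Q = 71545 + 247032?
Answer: 182313/214211 ≈ 0.85109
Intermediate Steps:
Q = 318577
(-36678 + 218991)/(-104366 + Q) = (-36678 + 218991)/(-104366 + 318577) = 182313/214211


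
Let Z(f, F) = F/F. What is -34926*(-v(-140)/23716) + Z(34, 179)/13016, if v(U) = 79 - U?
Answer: 24889181605/77171864 ≈ 322.52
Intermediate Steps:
Z(f, F) = 1
-34926*(-v(-140)/23716) + Z(34, 179)/13016 = -34926/((-23716/(79 - 1*(-140)))) + 1/13016 = -34926/((-23716/(79 + 140))) + 1*(1/13016) = -34926/((-23716/219)) + 1/13016 = -34926/((-23716*1/219)) + 1/13016 = -34926/(-23716/219) + 1/13016 = -34926*(-219/23716) + 1/13016 = 3824397/11858 + 1/13016 = 24889181605/77171864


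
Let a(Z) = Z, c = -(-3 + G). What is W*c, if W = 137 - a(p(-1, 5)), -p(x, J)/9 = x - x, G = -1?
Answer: 548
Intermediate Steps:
c = 4 (c = -(-3 - 1) = -1*(-4) = 4)
p(x, J) = 0 (p(x, J) = -9*(x - x) = -9*0 = 0)
W = 137 (W = 137 - 1*0 = 137 + 0 = 137)
W*c = 137*4 = 548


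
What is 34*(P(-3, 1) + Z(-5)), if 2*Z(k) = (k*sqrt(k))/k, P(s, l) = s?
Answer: -102 + 17*I*sqrt(5) ≈ -102.0 + 38.013*I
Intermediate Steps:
Z(k) = sqrt(k)/2 (Z(k) = ((k*sqrt(k))/k)/2 = (k**(3/2)/k)/2 = sqrt(k)/2)
34*(P(-3, 1) + Z(-5)) = 34*(-3 + sqrt(-5)/2) = 34*(-3 + (I*sqrt(5))/2) = 34*(-3 + I*sqrt(5)/2) = -102 + 17*I*sqrt(5)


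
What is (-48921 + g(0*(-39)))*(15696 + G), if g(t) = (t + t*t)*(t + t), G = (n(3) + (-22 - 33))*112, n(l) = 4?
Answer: -488427264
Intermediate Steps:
G = -5712 (G = (4 + (-22 - 33))*112 = (4 - 55)*112 = -51*112 = -5712)
g(t) = 2*t*(t + t²) (g(t) = (t + t²)*(2*t) = 2*t*(t + t²))
(-48921 + g(0*(-39)))*(15696 + G) = (-48921 + 2*(0*(-39))²*(1 + 0*(-39)))*(15696 - 5712) = (-48921 + 2*0²*(1 + 0))*9984 = (-48921 + 2*0*1)*9984 = (-48921 + 0)*9984 = -48921*9984 = -488427264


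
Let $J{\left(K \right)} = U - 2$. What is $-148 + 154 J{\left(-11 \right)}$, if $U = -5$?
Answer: $-1226$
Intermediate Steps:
$J{\left(K \right)} = -7$ ($J{\left(K \right)} = -5 - 2 = -7$)
$-148 + 154 J{\left(-11 \right)} = -148 + 154 \left(-7\right) = -148 - 1078 = -1226$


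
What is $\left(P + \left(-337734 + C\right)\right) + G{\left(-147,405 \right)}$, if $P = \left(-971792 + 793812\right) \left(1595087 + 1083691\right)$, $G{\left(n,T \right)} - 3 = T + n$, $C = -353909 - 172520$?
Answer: $-476769772342$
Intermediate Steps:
$C = -526429$ ($C = -353909 - 172520 = -526429$)
$G{\left(n,T \right)} = 3 + T + n$ ($G{\left(n,T \right)} = 3 + \left(T + n\right) = 3 + T + n$)
$P = -476768908440$ ($P = \left(-177980\right) 2678778 = -476768908440$)
$\left(P + \left(-337734 + C\right)\right) + G{\left(-147,405 \right)} = \left(-476768908440 - 864163\right) + \left(3 + 405 - 147\right) = \left(-476768908440 - 864163\right) + 261 = -476769772603 + 261 = -476769772342$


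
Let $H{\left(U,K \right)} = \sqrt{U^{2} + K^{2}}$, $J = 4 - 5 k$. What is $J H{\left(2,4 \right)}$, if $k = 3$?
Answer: $- 22 \sqrt{5} \approx -49.193$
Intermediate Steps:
$J = -11$ ($J = 4 - 15 = -11$)
$H{\left(U,K \right)} = \sqrt{K^{2} + U^{2}}$
$J H{\left(2,4 \right)} = - 11 \sqrt{4^{2} + 2^{2}} = - 11 \sqrt{16 + 4} = - 11 \sqrt{20} = - 11 \cdot 2 \sqrt{5} = - 22 \sqrt{5}$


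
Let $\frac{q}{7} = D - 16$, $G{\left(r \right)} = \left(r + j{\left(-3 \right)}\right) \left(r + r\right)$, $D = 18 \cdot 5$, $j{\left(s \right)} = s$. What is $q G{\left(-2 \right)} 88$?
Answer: $911680$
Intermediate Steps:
$D = 90$
$G{\left(r \right)} = 2 r \left(-3 + r\right)$ ($G{\left(r \right)} = \left(r - 3\right) \left(r + r\right) = \left(-3 + r\right) 2 r = 2 r \left(-3 + r\right)$)
$q = 518$ ($q = 7 \left(90 - 16\right) = 7 \cdot 74 = 518$)
$q G{\left(-2 \right)} 88 = 518 \cdot 2 \left(-2\right) \left(-3 - 2\right) 88 = 518 \cdot 2 \left(-2\right) \left(-5\right) 88 = 518 \cdot 20 \cdot 88 = 10360 \cdot 88 = 911680$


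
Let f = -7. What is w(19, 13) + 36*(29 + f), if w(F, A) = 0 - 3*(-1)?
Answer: 795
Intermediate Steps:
w(F, A) = 3 (w(F, A) = 0 + 3 = 3)
w(19, 13) + 36*(29 + f) = 3 + 36*(29 - 7) = 3 + 36*22 = 3 + 792 = 795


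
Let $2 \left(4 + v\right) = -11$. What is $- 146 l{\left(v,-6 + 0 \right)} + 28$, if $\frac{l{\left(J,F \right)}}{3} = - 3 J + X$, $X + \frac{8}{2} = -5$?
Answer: $-8513$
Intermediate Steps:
$X = -9$ ($X = -4 - 5 = -9$)
$v = - \frac{19}{2}$ ($v = -4 + \frac{1}{2} \left(-11\right) = -4 - \frac{11}{2} = - \frac{19}{2} \approx -9.5$)
$l{\left(J,F \right)} = -27 - 9 J$ ($l{\left(J,F \right)} = 3 \left(- 3 J - 9\right) = 3 \left(-9 - 3 J\right) = -27 - 9 J$)
$- 146 l{\left(v,-6 + 0 \right)} + 28 = - 146 \left(-27 - - \frac{171}{2}\right) + 28 = - 146 \left(-27 + \frac{171}{2}\right) + 28 = \left(-146\right) \frac{117}{2} + 28 = -8541 + 28 = -8513$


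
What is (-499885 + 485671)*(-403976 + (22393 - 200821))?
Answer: 8278290456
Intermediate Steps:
(-499885 + 485671)*(-403976 + (22393 - 200821)) = -14214*(-403976 - 178428) = -14214*(-582404) = 8278290456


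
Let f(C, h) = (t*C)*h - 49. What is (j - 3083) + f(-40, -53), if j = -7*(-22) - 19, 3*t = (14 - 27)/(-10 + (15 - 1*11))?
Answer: -13193/9 ≈ -1465.9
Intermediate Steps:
t = 13/18 (t = ((14 - 27)/(-10 + (15 - 1*11)))/3 = (-13/(-10 + (15 - 11)))/3 = (-13/(-10 + 4))/3 = (-13/(-6))/3 = (-13*(-⅙))/3 = (⅓)*(13/6) = 13/18 ≈ 0.72222)
f(C, h) = -49 + 13*C*h/18 (f(C, h) = (13*C/18)*h - 49 = 13*C*h/18 - 49 = -49 + 13*C*h/18)
j = 135 (j = 154 - 19 = 135)
(j - 3083) + f(-40, -53) = (135 - 3083) + (-49 + (13/18)*(-40)*(-53)) = -2948 + (-49 + 13780/9) = -2948 + 13339/9 = -13193/9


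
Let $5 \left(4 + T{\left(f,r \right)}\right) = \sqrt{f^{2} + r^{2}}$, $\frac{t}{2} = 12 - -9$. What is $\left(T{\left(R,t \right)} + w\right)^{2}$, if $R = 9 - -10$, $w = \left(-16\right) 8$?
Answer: $\left(132 - \sqrt{85}\right)^{2} \approx 15075.0$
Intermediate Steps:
$t = 42$ ($t = 2 \left(12 - -9\right) = 2 \left(12 + 9\right) = 2 \cdot 21 = 42$)
$w = -128$
$R = 19$ ($R = 9 + 10 = 19$)
$T{\left(f,r \right)} = -4 + \frac{\sqrt{f^{2} + r^{2}}}{5}$
$\left(T{\left(R,t \right)} + w\right)^{2} = \left(\left(-4 + \frac{\sqrt{19^{2} + 42^{2}}}{5}\right) - 128\right)^{2} = \left(\left(-4 + \frac{\sqrt{361 + 1764}}{5}\right) - 128\right)^{2} = \left(\left(-4 + \frac{\sqrt{2125}}{5}\right) - 128\right)^{2} = \left(\left(-4 + \frac{5 \sqrt{85}}{5}\right) - 128\right)^{2} = \left(\left(-4 + \sqrt{85}\right) - 128\right)^{2} = \left(-132 + \sqrt{85}\right)^{2}$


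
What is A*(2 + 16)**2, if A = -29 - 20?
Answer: -15876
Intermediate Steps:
A = -49
A*(2 + 16)**2 = -49*(2 + 16)**2 = -49*18**2 = -49*324 = -15876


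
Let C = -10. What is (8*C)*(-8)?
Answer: 640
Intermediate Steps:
(8*C)*(-8) = (8*(-10))*(-8) = -80*(-8) = 640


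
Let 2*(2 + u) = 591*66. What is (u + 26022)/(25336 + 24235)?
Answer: 45523/49571 ≈ 0.91834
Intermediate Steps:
u = 19501 (u = -2 + (591*66)/2 = -2 + (½)*39006 = -2 + 19503 = 19501)
(u + 26022)/(25336 + 24235) = (19501 + 26022)/(25336 + 24235) = 45523/49571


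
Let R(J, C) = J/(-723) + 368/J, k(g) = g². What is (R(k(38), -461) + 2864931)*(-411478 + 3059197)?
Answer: 659948489254127325/87001 ≈ 7.5855e+12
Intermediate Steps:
R(J, C) = 368/J - J/723 (R(J, C) = J*(-1/723) + 368/J = -J/723 + 368/J = 368/J - J/723)
(R(k(38), -461) + 2864931)*(-411478 + 3059197) = ((368/(38²) - 1/723*38²) + 2864931)*(-411478 + 3059197) = ((368/1444 - 1/723*1444) + 2864931)*2647719 = ((368*(1/1444) - 1444/723) + 2864931)*2647719 = ((92/361 - 1444/723) + 2864931)*2647719 = (-454768/261003 + 2864931)*2647719 = (747755131025/261003)*2647719 = 659948489254127325/87001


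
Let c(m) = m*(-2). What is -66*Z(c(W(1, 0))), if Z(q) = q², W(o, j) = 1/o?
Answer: -264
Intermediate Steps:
W(o, j) = 1/o
c(m) = -2*m
-66*Z(c(W(1, 0))) = -66*(-2/1)² = -66*(-2*1)² = -66*(-2)² = -66*4 = -264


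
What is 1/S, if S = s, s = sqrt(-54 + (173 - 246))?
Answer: -I*sqrt(127)/127 ≈ -0.088736*I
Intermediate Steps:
s = I*sqrt(127) (s = sqrt(-54 - 73) = sqrt(-127) = I*sqrt(127) ≈ 11.269*I)
S = I*sqrt(127) ≈ 11.269*I
1/S = 1/(I*sqrt(127)) = -I*sqrt(127)/127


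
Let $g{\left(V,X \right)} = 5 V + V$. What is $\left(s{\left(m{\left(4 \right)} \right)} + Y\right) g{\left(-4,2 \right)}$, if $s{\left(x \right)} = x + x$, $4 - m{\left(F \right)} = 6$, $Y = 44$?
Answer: $-960$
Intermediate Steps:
$m{\left(F \right)} = -2$ ($m{\left(F \right)} = 4 - 6 = -2$)
$s{\left(x \right)} = 2 x$
$g{\left(V,X \right)} = 6 V$
$\left(s{\left(m{\left(4 \right)} \right)} + Y\right) g{\left(-4,2 \right)} = \left(2 \left(-2\right) + 44\right) 6 \left(-4\right) = \left(-4 + 44\right) \left(-24\right) = 40 \left(-24\right) = -960$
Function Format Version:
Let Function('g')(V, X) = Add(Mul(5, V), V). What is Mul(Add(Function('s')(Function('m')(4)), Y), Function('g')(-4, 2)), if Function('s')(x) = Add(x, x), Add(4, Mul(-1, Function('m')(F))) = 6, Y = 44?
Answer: -960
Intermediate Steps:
Function('m')(F) = -2 (Function('m')(F) = Add(4, Mul(-1, 6)) = Add(4, -6) = -2)
Function('s')(x) = Mul(2, x)
Function('g')(V, X) = Mul(6, V)
Mul(Add(Function('s')(Function('m')(4)), Y), Function('g')(-4, 2)) = Mul(Add(Mul(2, -2), 44), Mul(6, -4)) = Mul(Add(-4, 44), -24) = Mul(40, -24) = -960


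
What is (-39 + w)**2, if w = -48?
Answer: 7569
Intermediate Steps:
(-39 + w)**2 = (-39 - 48)**2 = (-87)**2 = 7569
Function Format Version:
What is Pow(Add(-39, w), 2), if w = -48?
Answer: 7569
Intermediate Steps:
Pow(Add(-39, w), 2) = Pow(Add(-39, -48), 2) = Pow(-87, 2) = 7569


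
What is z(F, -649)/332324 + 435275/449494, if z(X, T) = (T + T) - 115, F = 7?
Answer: 72008597039/74688822028 ≈ 0.96412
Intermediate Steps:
z(X, T) = -115 + 2*T (z(X, T) = 2*T - 115 = -115 + 2*T)
z(F, -649)/332324 + 435275/449494 = (-115 + 2*(-649))/332324 + 435275/449494 = (-115 - 1298)*(1/332324) + 435275*(1/449494) = -1413*1/332324 + 435275/449494 = -1413/332324 + 435275/449494 = 72008597039/74688822028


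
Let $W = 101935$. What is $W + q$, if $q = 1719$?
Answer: $103654$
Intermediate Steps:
$W + q = 101935 + 1719 = 103654$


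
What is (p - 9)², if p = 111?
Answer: 10404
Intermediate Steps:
(p - 9)² = (111 - 9)² = 102² = 10404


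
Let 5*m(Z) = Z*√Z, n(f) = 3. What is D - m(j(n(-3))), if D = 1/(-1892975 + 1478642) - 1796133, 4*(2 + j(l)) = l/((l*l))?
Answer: -744197174290/414333 + 23*I*√69/360 ≈ -1.7961e+6 + 0.5307*I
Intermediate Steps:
j(l) = -2 + 1/(4*l) (j(l) = -2 + (l/((l*l)))/4 = -2 + (l/(l²))/4 = -2 + (l/l²)/4 = -2 + 1/(4*l))
D = -744197174290/414333 (D = 1/(-414333) - 1796133 = -1/414333 - 1796133 = -744197174290/414333 ≈ -1.7961e+6)
m(Z) = Z^(3/2)/5 (m(Z) = (Z*√Z)/5 = Z^(3/2)/5)
D - m(j(n(-3))) = -744197174290/414333 - (-2 + (¼)/3)^(3/2)/5 = -744197174290/414333 - (-2 + (¼)*(⅓))^(3/2)/5 = -744197174290/414333 - (-2 + 1/12)^(3/2)/5 = -744197174290/414333 - (-23/12)^(3/2)/5 = -744197174290/414333 - (-23*I*√69/72)/5 = -744197174290/414333 - (-23)*I*√69/360 = -744197174290/414333 + 23*I*√69/360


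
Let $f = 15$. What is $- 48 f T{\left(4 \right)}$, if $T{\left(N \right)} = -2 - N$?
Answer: $4320$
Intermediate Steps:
$- 48 f T{\left(4 \right)} = \left(-48\right) 15 \left(-2 - 4\right) = - 720 \left(-2 - 4\right) = \left(-720\right) \left(-6\right) = 4320$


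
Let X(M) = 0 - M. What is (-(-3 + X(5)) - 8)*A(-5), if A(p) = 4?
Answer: 0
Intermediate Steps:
X(M) = -M
(-(-3 + X(5)) - 8)*A(-5) = (-(-3 - 1*5) - 8)*4 = (-(-3 - 5) - 8)*4 = (-1*(-8) - 8)*4 = (8 - 8)*4 = 0*4 = 0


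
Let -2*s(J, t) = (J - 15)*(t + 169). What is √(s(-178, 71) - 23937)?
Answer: I*√777 ≈ 27.875*I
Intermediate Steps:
s(J, t) = -(-15 + J)*(169 + t)/2 (s(J, t) = -(J - 15)*(t + 169)/2 = -(-15 + J)*(169 + t)/2)
√(s(-178, 71) - 23937) = √((2535/2 - 169/2*(-178) + (15/2)*71 - ½*(-178)*71) - 23937) = √((2535/2 + 15041 + 1065/2 + 6319) - 23937) = √(23160 - 23937) = √(-777) = I*√777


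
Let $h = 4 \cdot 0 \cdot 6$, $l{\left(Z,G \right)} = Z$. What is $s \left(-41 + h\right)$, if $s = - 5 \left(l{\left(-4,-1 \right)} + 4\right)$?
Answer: $0$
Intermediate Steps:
$s = 0$ ($s = - 5 \left(-4 + 4\right) = \left(-5\right) 0 = 0$)
$h = 0$ ($h = 0 \cdot 6 = 0$)
$s \left(-41 + h\right) = 0 \left(-41 + 0\right) = 0 \left(-41\right) = 0$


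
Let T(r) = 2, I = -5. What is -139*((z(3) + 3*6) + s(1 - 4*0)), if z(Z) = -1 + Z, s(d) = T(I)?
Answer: -3058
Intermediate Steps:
s(d) = 2
-139*((z(3) + 3*6) + s(1 - 4*0)) = -139*(((-1 + 3) + 3*6) + 2) = -139*((2 + 18) + 2) = -139*(20 + 2) = -139*22 = -3058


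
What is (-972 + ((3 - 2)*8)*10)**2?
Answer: 795664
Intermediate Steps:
(-972 + ((3 - 2)*8)*10)**2 = (-972 + (1*8)*10)**2 = (-972 + 8*10)**2 = (-972 + 80)**2 = (-892)**2 = 795664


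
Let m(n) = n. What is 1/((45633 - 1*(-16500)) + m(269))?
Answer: 1/62402 ≈ 1.6025e-5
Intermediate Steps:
1/((45633 - 1*(-16500)) + m(269)) = 1/((45633 - 1*(-16500)) + 269) = 1/((45633 + 16500) + 269) = 1/(62133 + 269) = 1/62402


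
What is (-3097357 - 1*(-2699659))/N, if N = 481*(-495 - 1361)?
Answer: 198849/446368 ≈ 0.44548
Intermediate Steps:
N = -892736 (N = 481*(-1856) = -892736)
(-3097357 - 1*(-2699659))/N = (-3097357 - 1*(-2699659))/(-892736) = (-3097357 + 2699659)*(-1/892736) = -397698*(-1/892736) = 198849/446368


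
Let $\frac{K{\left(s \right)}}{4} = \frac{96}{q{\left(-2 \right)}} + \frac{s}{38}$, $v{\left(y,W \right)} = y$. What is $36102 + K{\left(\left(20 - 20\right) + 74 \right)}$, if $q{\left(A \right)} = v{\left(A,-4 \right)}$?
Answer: $\frac{682438}{19} \approx 35918.0$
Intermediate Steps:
$q{\left(A \right)} = A$
$K{\left(s \right)} = -192 + \frac{2 s}{19}$ ($K{\left(s \right)} = 4 \left(\frac{96}{-2} + \frac{s}{38}\right) = 4 \left(96 \left(- \frac{1}{2}\right) + s \frac{1}{38}\right) = 4 \left(-48 + \frac{s}{38}\right) = -192 + \frac{2 s}{19}$)
$36102 + K{\left(\left(20 - 20\right) + 74 \right)} = 36102 - \left(192 - \frac{2 \left(\left(20 - 20\right) + 74\right)}{19}\right) = 36102 - \left(192 - \frac{2 \left(0 + 74\right)}{19}\right) = 36102 + \left(-192 + \frac{2}{19} \cdot 74\right) = 36102 + \left(-192 + \frac{148}{19}\right) = 36102 - \frac{3500}{19} = \frac{682438}{19}$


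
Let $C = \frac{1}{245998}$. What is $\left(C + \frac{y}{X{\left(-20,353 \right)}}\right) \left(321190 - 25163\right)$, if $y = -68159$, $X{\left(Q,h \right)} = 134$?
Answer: $- \frac{1240869515650449}{8240933} \approx -1.5057 \cdot 10^{8}$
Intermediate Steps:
$C = \frac{1}{245998} \approx 4.0651 \cdot 10^{-6}$
$\left(C + \frac{y}{X{\left(-20,353 \right)}}\right) \left(321190 - 25163\right) = \left(\frac{1}{245998} - \frac{68159}{134}\right) \left(321190 - 25163\right) = \left(\frac{1}{245998} - \frac{68159}{134}\right) 296027 = \left(- \frac{4191744387}{8240933}\right) 296027 = - \frac{1240869515650449}{8240933}$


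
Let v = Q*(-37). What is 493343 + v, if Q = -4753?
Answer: 669204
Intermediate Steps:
v = 175861 (v = -4753*(-37) = 175861)
493343 + v = 493343 + 175861 = 669204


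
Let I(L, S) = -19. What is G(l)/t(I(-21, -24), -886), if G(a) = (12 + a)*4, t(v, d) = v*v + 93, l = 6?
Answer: 36/227 ≈ 0.15859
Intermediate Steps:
t(v, d) = 93 + v**2 (t(v, d) = v**2 + 93 = 93 + v**2)
G(a) = 48 + 4*a
G(l)/t(I(-21, -24), -886) = (48 + 4*6)/(93 + (-19)**2) = (48 + 24)/(93 + 361) = 72/454 = 72*(1/454) = 36/227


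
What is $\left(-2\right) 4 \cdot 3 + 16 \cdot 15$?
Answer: $216$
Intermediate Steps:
$\left(-2\right) 4 \cdot 3 + 16 \cdot 15 = \left(-8\right) 3 + 240 = -24 + 240 = 216$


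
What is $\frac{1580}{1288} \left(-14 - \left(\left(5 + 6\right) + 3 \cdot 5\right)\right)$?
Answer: $- \frac{7900}{161} \approx -49.068$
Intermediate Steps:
$\frac{1580}{1288} \left(-14 - \left(\left(5 + 6\right) + 3 \cdot 5\right)\right) = 1580 \cdot \frac{1}{1288} \left(-14 - \left(11 + 15\right)\right) = \frac{395 \left(-14 - 26\right)}{322} = \frac{395}{322} \left(-40\right) = - \frac{7900}{161}$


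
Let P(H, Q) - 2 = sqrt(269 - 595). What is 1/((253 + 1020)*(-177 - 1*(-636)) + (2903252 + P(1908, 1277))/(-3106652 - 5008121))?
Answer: 38476324101244114061/22481971740801036493099575 + 8114773*I*sqrt(326)/22481971740801036493099575 ≈ 1.7114e-6 + 6.517e-18*I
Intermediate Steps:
P(H, Q) = 2 + I*sqrt(326) (P(H, Q) = 2 + sqrt(269 - 595) = 2 + sqrt(-326) = 2 + I*sqrt(326))
1/((253 + 1020)*(-177 - 1*(-636)) + (2903252 + P(1908, 1277))/(-3106652 - 5008121)) = 1/((253 + 1020)*(-177 - 1*(-636)) + (2903252 + (2 + I*sqrt(326)))/(-3106652 - 5008121)) = 1/(1273*(-177 + 636) + (2903254 + I*sqrt(326))/(-8114773)) = 1/(1273*459 + (2903254 + I*sqrt(326))*(-1/8114773)) = 1/(584307 + (-2903254/8114773 - I*sqrt(326)/8114773)) = 1/(4741515764057/8114773 - I*sqrt(326)/8114773)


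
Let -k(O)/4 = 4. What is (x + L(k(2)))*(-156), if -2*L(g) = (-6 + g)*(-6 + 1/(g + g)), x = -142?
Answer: 260013/8 ≈ 32502.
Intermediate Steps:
k(O) = -16 (k(O) = -4*4 = -16)
L(g) = -(-6 + g)*(-6 + 1/(2*g))/2 (L(g) = -(-6 + g)*(-6 + 1/(g + g))/2 = -(-6 + g)*(-6 + 1/(2*g))/2)
(x + L(k(2)))*(-156) = (-142 + (¼)*(6 - 16*(-73 + 12*(-16)))/(-16))*(-156) = (-142 + (¼)*(-1/16)*(6 - 16*(-73 - 192)))*(-156) = (-142 + (¼)*(-1/16)*(6 - 16*(-265)))*(-156) = (-142 + (¼)*(-1/16)*(6 + 4240))*(-156) = (-142 + (¼)*(-1/16)*4246)*(-156) = (-142 - 2123/32)*(-156) = -6667/32*(-156) = 260013/8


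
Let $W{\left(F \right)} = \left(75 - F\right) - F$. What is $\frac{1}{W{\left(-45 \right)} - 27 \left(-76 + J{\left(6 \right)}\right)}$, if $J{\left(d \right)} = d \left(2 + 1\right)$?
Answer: $\frac{1}{1731} \approx 0.0005777$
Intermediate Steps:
$J{\left(d \right)} = 3 d$ ($J{\left(d \right)} = d 3 = 3 d$)
$W{\left(F \right)} = 75 - 2 F$
$\frac{1}{W{\left(-45 \right)} - 27 \left(-76 + J{\left(6 \right)}\right)} = \frac{1}{\left(75 - -90\right) - 27 \left(-76 + 3 \cdot 6\right)} = \frac{1}{\left(75 + 90\right) - 27 \left(-76 + 18\right)} = \frac{1}{165 - -1566} = \frac{1}{165 + 1566} = \frac{1}{1731}$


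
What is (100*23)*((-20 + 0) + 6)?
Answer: -32200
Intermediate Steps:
(100*23)*((-20 + 0) + 6) = 2300*(-20 + 6) = 2300*(-14) = -32200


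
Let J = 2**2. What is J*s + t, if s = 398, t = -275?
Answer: 1317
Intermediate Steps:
J = 4
J*s + t = 4*398 - 275 = 1592 - 275 = 1317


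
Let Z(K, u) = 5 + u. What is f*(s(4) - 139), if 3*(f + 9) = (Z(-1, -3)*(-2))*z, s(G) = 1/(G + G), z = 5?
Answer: 52217/24 ≈ 2175.7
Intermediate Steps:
s(G) = 1/(2*G)
f = -47/3 (f = -9 + (((5 - 3)*(-2))*5)/3 = -9 + ((2*(-2))*5)/3 = -9 + (-4*5)/3 = -9 + (⅓)*(-20) = -9 - 20/3 = -47/3 ≈ -15.667)
f*(s(4) - 139) = -47*((½)/4 - 139)/3 = -47*((½)*(¼) - 139)/3 = -47*(⅛ - 139)/3 = -47/3*(-1111/8) = 52217/24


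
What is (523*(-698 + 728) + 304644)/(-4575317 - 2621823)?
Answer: -160167/3598570 ≈ -0.044509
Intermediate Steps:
(523*(-698 + 728) + 304644)/(-4575317 - 2621823) = (523*30 + 304644)/(-7197140) = (15690 + 304644)*(-1/7197140) = 320334*(-1/7197140) = -160167/3598570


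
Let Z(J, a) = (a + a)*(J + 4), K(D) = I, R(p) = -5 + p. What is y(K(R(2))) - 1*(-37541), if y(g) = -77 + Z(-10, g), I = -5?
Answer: 37524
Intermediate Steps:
K(D) = -5
Z(J, a) = 2*a*(4 + J) (Z(J, a) = (2*a)*(4 + J) = 2*a*(4 + J))
y(g) = -77 - 12*g (y(g) = -77 + 2*g*(4 - 10) = -77 + 2*g*(-6) = -77 - 12*g)
y(K(R(2))) - 1*(-37541) = (-77 - 12*(-5)) - 1*(-37541) = (-77 + 60) + 37541 = -17 + 37541 = 37524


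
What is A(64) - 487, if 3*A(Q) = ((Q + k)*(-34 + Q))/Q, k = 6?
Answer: -7617/16 ≈ -476.06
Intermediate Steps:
A(Q) = (-34 + Q)*(6 + Q)/(3*Q) (A(Q) = (((Q + 6)*(-34 + Q))/Q)/3 = (((6 + Q)*(-34 + Q))/Q)/3 = (((-34 + Q)*(6 + Q))/Q)/3 = ((-34 + Q)*(6 + Q)/Q)/3 = (-34 + Q)*(6 + Q)/(3*Q))
A(64) - 487 = (⅓)*(-204 + 64*(-28 + 64))/64 - 487 = (⅓)*(1/64)*(-204 + 64*36) - 487 = (⅓)*(1/64)*(-204 + 2304) - 487 = (⅓)*(1/64)*2100 - 487 = 175/16 - 487 = -7617/16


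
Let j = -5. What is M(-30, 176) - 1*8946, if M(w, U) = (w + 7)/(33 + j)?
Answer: -250511/28 ≈ -8946.8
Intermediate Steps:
M(w, U) = ¼ + w/28 (M(w, U) = (w + 7)/(33 - 5) = (7 + w)/28 = (7 + w)*(1/28) = ¼ + w/28)
M(-30, 176) - 1*8946 = (¼ + (1/28)*(-30)) - 1*8946 = (¼ - 15/14) - 8946 = -23/28 - 8946 = -250511/28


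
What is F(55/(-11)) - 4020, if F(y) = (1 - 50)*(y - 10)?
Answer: -3285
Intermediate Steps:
F(y) = 490 - 49*y (F(y) = -49*(-10 + y) = 490 - 49*y)
F(55/(-11)) - 4020 = (490 - 2695/(-11)) - 4020 = (490 - 2695*(-1)/11) - 4020 = (490 - 49*(-5)) - 4020 = (490 + 245) - 4020 = 735 - 4020 = -3285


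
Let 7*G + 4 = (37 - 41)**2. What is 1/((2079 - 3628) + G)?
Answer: -7/10831 ≈ -0.00064629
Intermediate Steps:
G = 12/7 (G = -4/7 + (37 - 41)**2/7 = -4/7 + (1/7)*(-4)**2 = -4/7 + (1/7)*16 = -4/7 + 16/7 = 12/7 ≈ 1.7143)
1/((2079 - 3628) + G) = 1/((2079 - 3628) + 12/7) = 1/(-1549 + 12/7) = 1/(-10831/7) = -7/10831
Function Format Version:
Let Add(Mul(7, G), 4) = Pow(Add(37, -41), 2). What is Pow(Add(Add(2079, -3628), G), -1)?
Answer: Rational(-7, 10831) ≈ -0.00064629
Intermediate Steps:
G = Rational(12, 7) (G = Add(Rational(-4, 7), Mul(Rational(1, 7), Pow(Add(37, -41), 2))) = Add(Rational(-4, 7), Mul(Rational(1, 7), Pow(-4, 2))) = Add(Rational(-4, 7), Mul(Rational(1, 7), 16)) = Add(Rational(-4, 7), Rational(16, 7)) = Rational(12, 7) ≈ 1.7143)
Pow(Add(Add(2079, -3628), G), -1) = Pow(Add(Add(2079, -3628), Rational(12, 7)), -1) = Pow(Add(-1549, Rational(12, 7)), -1) = Pow(Rational(-10831, 7), -1) = Rational(-7, 10831)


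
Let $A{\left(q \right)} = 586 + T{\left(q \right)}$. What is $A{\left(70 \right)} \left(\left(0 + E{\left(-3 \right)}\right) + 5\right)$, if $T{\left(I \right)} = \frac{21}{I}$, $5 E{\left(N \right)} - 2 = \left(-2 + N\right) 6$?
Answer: $- \frac{17589}{50} \approx -351.78$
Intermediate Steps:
$E{\left(N \right)} = -2 + \frac{6 N}{5}$ ($E{\left(N \right)} = \frac{2}{5} + \frac{\left(-2 + N\right) 6}{5} = \frac{2}{5} + \frac{-12 + 6 N}{5} = \frac{2}{5} + \left(- \frac{12}{5} + \frac{6 N}{5}\right) = -2 + \frac{6 N}{5}$)
$A{\left(q \right)} = 586 + \frac{21}{q}$
$A{\left(70 \right)} \left(\left(0 + E{\left(-3 \right)}\right) + 5\right) = \left(586 + \frac{21}{70}\right) \left(\left(0 + \left(-2 + \frac{6}{5} \left(-3\right)\right)\right) + 5\right) = \left(586 + 21 \cdot \frac{1}{70}\right) \left(\left(0 - \frac{28}{5}\right) + 5\right) = \left(586 + \frac{3}{10}\right) \left(\left(0 - \frac{28}{5}\right) + 5\right) = \frac{5863 \left(- \frac{28}{5} + 5\right)}{10} = \frac{5863}{10} \left(- \frac{3}{5}\right) = - \frac{17589}{50}$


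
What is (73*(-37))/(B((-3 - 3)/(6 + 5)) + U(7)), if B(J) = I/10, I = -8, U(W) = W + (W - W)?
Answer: -13505/31 ≈ -435.65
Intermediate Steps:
U(W) = W (U(W) = W + 0 = W)
B(J) = -⅘ (B(J) = -8/10 = -8*⅒ = -⅘)
(73*(-37))/(B((-3 - 3)/(6 + 5)) + U(7)) = (73*(-37))/(-⅘ + 7) = -2701/31/5 = -2701*5/31 = -13505/31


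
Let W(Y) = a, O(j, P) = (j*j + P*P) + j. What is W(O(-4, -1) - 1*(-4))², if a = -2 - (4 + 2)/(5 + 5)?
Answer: 169/25 ≈ 6.7600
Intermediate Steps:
O(j, P) = j + P² + j² (O(j, P) = (j² + P²) + j = (P² + j²) + j = j + P² + j²)
a = -13/5 (a = -2 - 6/10 = -2 - 1*⅗ = -2 - ⅗ = -13/5 ≈ -2.6000)
W(Y) = -13/5
W(O(-4, -1) - 1*(-4))² = (-13/5)² = 169/25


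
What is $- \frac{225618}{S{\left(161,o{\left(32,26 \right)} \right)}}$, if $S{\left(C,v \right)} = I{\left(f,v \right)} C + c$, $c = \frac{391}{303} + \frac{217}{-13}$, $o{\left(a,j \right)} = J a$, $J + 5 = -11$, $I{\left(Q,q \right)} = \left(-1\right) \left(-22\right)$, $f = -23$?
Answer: $- \frac{444354651}{6945635} \approx -63.976$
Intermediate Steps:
$I{\left(Q,q \right)} = 22$
$J = -16$ ($J = -5 - 11 = -16$)
$o{\left(a,j \right)} = - 16 a$
$c = - \frac{60668}{3939}$ ($c = 391 \cdot \frac{1}{303} + 217 \left(- \frac{1}{13}\right) = \frac{391}{303} - \frac{217}{13} = - \frac{60668}{3939} \approx -15.402$)
$S{\left(C,v \right)} = - \frac{60668}{3939} + 22 C$ ($S{\left(C,v \right)} = 22 C - \frac{60668}{3939} = - \frac{60668}{3939} + 22 C$)
$- \frac{225618}{S{\left(161,o{\left(32,26 \right)} \right)}} = - \frac{225618}{- \frac{60668}{3939} + 22 \cdot 161} = - \frac{225618}{- \frac{60668}{3939} + 3542} = - \frac{225618}{\frac{13891270}{3939}} = \left(-225618\right) \frac{3939}{13891270} = - \frac{444354651}{6945635}$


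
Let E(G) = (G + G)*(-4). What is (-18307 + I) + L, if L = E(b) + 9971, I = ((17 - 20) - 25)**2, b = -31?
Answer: -7304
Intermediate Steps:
I = 784 (I = (-3 - 25)**2 = (-28)**2 = 784)
E(G) = -8*G (E(G) = (2*G)*(-4) = -8*G)
L = 10219 (L = -8*(-31) + 9971 = 248 + 9971 = 10219)
(-18307 + I) + L = (-18307 + 784) + 10219 = -17523 + 10219 = -7304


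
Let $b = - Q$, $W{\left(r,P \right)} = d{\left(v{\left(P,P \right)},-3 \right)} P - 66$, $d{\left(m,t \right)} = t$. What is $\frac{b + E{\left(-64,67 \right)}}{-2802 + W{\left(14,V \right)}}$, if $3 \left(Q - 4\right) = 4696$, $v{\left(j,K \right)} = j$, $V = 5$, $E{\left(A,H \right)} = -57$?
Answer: $\frac{4879}{8649} \approx 0.56411$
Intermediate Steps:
$W{\left(r,P \right)} = -66 - 3 P$ ($W{\left(r,P \right)} = - 3 P - 66 = -66 - 3 P$)
$Q = \frac{4708}{3}$ ($Q = 4 + \frac{1}{3} \cdot 4696 = 4 + \frac{4696}{3} = \frac{4708}{3} \approx 1569.3$)
$b = - \frac{4708}{3}$ ($b = \left(-1\right) \frac{4708}{3} = - \frac{4708}{3} \approx -1569.3$)
$\frac{b + E{\left(-64,67 \right)}}{-2802 + W{\left(14,V \right)}} = \frac{- \frac{4708}{3} - 57}{-2802 - 81} = - \frac{4879}{3 \left(-2802 - 81\right)} = - \frac{4879}{3 \left(-2883\right)} = \left(- \frac{4879}{3}\right) \left(- \frac{1}{2883}\right) = \frac{4879}{8649}$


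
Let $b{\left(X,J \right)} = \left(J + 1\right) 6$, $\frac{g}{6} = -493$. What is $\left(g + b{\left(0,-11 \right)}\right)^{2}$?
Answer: $9108324$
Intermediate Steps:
$g = -2958$ ($g = 6 \left(-493\right) = -2958$)
$b{\left(X,J \right)} = 6 + 6 J$ ($b{\left(X,J \right)} = \left(1 + J\right) 6 = 6 + 6 J$)
$\left(g + b{\left(0,-11 \right)}\right)^{2} = \left(-2958 + \left(6 + 6 \left(-11\right)\right)\right)^{2} = \left(-2958 + \left(6 - 66\right)\right)^{2} = \left(-2958 - 60\right)^{2} = \left(-3018\right)^{2} = 9108324$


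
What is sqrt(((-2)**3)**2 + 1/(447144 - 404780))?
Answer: sqrt(28715346527)/21182 ≈ 8.0000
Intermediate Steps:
sqrt(((-2)**3)**2 + 1/(447144 - 404780)) = sqrt((-8)**2 + 1/42364) = sqrt(64 + 1/42364) = sqrt(2711297/42364) = sqrt(28715346527)/21182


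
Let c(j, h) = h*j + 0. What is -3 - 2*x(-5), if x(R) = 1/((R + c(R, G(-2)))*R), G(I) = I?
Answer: -73/25 ≈ -2.9200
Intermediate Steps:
c(j, h) = h*j
x(R) = -1/R**2 (x(R) = 1/((R - 2*R)*R) = 1/(((-R))*R) = (-1/R)/R = -1/R**2)
-3 - 2*x(-5) = -3 - (-2)/(-5)**2 = -3 - (-2)/25 = -3 - 2*(-1/25) = -3 + 2/25 = -73/25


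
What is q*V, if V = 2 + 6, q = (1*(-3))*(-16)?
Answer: 384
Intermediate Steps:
q = 48 (q = -3*(-16) = 48)
V = 8
q*V = 48*8 = 384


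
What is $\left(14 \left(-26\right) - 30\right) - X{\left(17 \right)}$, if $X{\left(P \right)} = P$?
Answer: $-411$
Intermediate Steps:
$\left(14 \left(-26\right) - 30\right) - X{\left(17 \right)} = \left(14 \left(-26\right) - 30\right) - 17 = \left(-364 - 30\right) - 17 = -394 - 17 = -411$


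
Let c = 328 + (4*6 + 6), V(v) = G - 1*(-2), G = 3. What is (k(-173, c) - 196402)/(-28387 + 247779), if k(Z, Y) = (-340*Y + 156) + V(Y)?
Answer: -317961/219392 ≈ -1.4493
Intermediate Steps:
V(v) = 5 (V(v) = 3 - 1*(-2) = 3 + 2 = 5)
c = 358 (c = 328 + (24 + 6) = 328 + 30 = 358)
k(Z, Y) = 161 - 340*Y (k(Z, Y) = (-340*Y + 156) + 5 = (156 - 340*Y) + 5 = 161 - 340*Y)
(k(-173, c) - 196402)/(-28387 + 247779) = ((161 - 340*358) - 196402)/(-28387 + 247779) = ((161 - 121720) - 196402)/219392 = (-121559 - 196402)*(1/219392) = -317961*1/219392 = -317961/219392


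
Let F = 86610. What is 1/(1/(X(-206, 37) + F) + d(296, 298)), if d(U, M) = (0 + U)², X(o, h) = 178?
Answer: 86788/7604017409 ≈ 1.1413e-5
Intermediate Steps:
d(U, M) = U²
1/(1/(X(-206, 37) + F) + d(296, 298)) = 1/(1/(178 + 86610) + 296²) = 1/(1/86788 + 87616) = 1/(7604017409/86788) = 86788/7604017409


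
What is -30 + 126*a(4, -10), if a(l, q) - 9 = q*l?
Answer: -3936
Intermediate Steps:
a(l, q) = 9 + l*q (a(l, q) = 9 + q*l = 9 + l*q)
-30 + 126*a(4, -10) = -30 + 126*(9 + 4*(-10)) = -30 + 126*(9 - 40) = -30 + 126*(-31) = -30 - 3906 = -3936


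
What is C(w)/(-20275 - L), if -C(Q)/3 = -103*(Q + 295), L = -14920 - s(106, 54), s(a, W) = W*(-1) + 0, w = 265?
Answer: -57680/1803 ≈ -31.991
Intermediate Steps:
s(a, W) = -W (s(a, W) = -W + 0 = -W)
L = -14866 (L = -14920 - (-1)*54 = -14920 - 1*(-54) = -14920 + 54 = -14866)
C(Q) = 91155 + 309*Q (C(Q) = -(-309)*(Q + 295) = -(-309)*(295 + Q) = -3*(-30385 - 103*Q) = 91155 + 309*Q)
C(w)/(-20275 - L) = (91155 + 309*265)/(-20275 - 1*(-14866)) = (91155 + 81885)/(-20275 + 14866) = 173040/(-5409) = 173040*(-1/5409) = -57680/1803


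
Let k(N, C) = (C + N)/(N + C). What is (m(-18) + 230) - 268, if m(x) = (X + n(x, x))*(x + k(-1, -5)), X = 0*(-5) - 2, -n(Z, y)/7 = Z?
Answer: -2146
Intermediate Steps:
n(Z, y) = -7*Z
k(N, C) = 1 (k(N, C) = (C + N)/(C + N) = 1)
X = -2 (X = 0 - 2 = -2)
m(x) = (1 + x)*(-2 - 7*x) (m(x) = (-2 - 7*x)*(x + 1) = (-2 - 7*x)*(1 + x) = (1 + x)*(-2 - 7*x))
(m(-18) + 230) - 268 = ((-2 - 9*(-18) - 7*(-18)²) + 230) - 268 = ((-2 + 162 - 7*324) + 230) - 268 = ((-2 + 162 - 2268) + 230) - 268 = (-2108 + 230) - 268 = -1878 - 268 = -2146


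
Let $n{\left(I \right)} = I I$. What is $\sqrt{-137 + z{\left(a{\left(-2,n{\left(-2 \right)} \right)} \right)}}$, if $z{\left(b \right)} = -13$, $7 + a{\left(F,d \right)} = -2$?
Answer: $5 i \sqrt{6} \approx 12.247 i$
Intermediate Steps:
$n{\left(I \right)} = I^{2}$
$a{\left(F,d \right)} = -9$ ($a{\left(F,d \right)} = -7 - 2 = -9$)
$\sqrt{-137 + z{\left(a{\left(-2,n{\left(-2 \right)} \right)} \right)}} = \sqrt{-137 - 13} = \sqrt{-150} = 5 i \sqrt{6}$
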